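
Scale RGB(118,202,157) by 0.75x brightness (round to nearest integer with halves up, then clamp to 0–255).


Multiply each channel by 0.75, round half up, clamp to [0, 255]
R: 118×0.75 = 88.5 → round → 89
G: 202×0.75 = 151.5 → round → 152
B: 157×0.75 = 117.75 → round → 118
= RGB(89, 152, 118)


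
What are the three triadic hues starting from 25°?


Triadic: equally spaced at 120° intervals
H1 = 25°
H2 = (25 + 120) mod 360 = 145°
H3 = (25 + 240) mod 360 = 265°
Triadic = 25°, 145°, 265°


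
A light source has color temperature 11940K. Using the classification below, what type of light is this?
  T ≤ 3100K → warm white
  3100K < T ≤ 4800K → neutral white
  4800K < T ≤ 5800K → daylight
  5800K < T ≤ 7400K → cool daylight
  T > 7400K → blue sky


Temperature: 11940K
11940K > 7400K → blue sky
Classification: blue sky


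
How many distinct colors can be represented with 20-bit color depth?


Colors = 2^bits = 2^20
= 1,048,576 colors


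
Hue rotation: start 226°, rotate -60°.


New hue = (H + rotation) mod 360
New hue = (226 -60) mod 360
= 166 mod 360
= 166°


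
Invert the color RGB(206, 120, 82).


Invert: (255-R, 255-G, 255-B)
R: 255-206 = 49
G: 255-120 = 135
B: 255-82 = 173
= RGB(49, 135, 173)


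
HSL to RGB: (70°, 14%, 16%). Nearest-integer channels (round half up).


H=70°, S=0.14, L=0.16
C = (1-|2L-1|)×S = (1-|-0.68|)×0.14 = 0.0448
H' = H/60 = 70/60 ≈ 1.1667; X = C×(1-|H' mod 2 - 1|) ≈ 0.0373
m = L - C/2 = 0.16 - 0.0224 = 0.1376
Sector ⌊H'⌋ = 1 → (R',G',B') = (≈0.0373, 0.0448, 0.0)
RGB = ((R'+m)×255, (G'+m)×255, (B'+m)×255) = (44.608, 46.512, 35.088)
Round half up → RGB(45, 47, 35)


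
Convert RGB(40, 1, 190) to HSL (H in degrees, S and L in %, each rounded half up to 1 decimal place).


Normalize: R'=40/255≈0.1569, G'=1/255≈0.0039, B'=190/255≈0.7451
Max=190/255, Min=1/255, Δ=Max-Min=189/255
L = (Max+Min)/2 = (190+1)/510 = 191/510 = 0.37450… → L = 37.5%
L ≤ 0.5 → S = Δ/(Max+Min) = 189/(190+1) = 189/191 = 0.98952… → S = 99.0%
(the 1/255 factors cancel in S and H, so raw channel differences can be used)
Max is B' → H = 60 × ((R-G)/Δ + 4) = 60 × ((40-1)/189 + 4)
  39/189 + 4 = 0.2063… + 4 = 4.2063…
  H = 60 × 4.2063… = 252.380…° → H = 252.4°
= HSL(252.4°, 99.0%, 37.5%)


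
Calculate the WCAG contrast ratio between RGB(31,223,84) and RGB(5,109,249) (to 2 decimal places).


Linearize each sRGB channel c=v/255: c/12.92 if c ≤ 0.04045 else ((c+0.055)/1.055)^2.4
L = 0.2126×R_lin + 0.7152×G_lin + 0.0722×B_lin
Color 1 (31,223,84):
  R=31: 31/255≈0.1216 > 0.04045 → ((0.1216+0.055)/1.055)^2.4 ≈ 0.01370
  G=223: 223/255≈0.8745 > 0.04045 → ((0.8745+0.055)/1.055)^2.4 ≈ 0.73791
  B=84: 84/255≈0.3294 > 0.04045 → ((0.3294+0.055)/1.055)^2.4 ≈ 0.08866
  L1 = 0.2126×0.01370 + 0.7152×0.73791 + 0.0722×0.08866 ≈ 0.53707
Color 2 (5,109,249):
  R=5: 5/255≈0.0196 ≤ 0.04045 → 0.0196/12.92 ≈ 0.00152
  G=109: 109/255≈0.4275 > 0.04045 → ((0.4275+0.055)/1.055)^2.4 ≈ 0.15293
  B=249: 249/255≈0.9765 > 0.04045 → ((0.9765+0.055)/1.055)^2.4 ≈ 0.94731
  L2 = 0.2126×0.00152 + 0.7152×0.15293 + 0.0722×0.94731 ≈ 0.17809
Lighter = 0.53707, Darker = 0.17809
Ratio = (L_lighter + 0.05) / (L_darker + 0.05)
Ratio = (0.53707 + 0.05) / (0.17809 + 0.05) = 0.58707 / 0.22809 ≈ 2.5738
Ratio ≈ 2.57:1


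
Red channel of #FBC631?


Color: #FBC631
R = FB = 251
G = C6 = 198
B = 31 = 49
Red = 251


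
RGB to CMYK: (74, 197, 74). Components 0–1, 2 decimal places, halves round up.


R'=74/255≈0.2902, G'=197/255≈0.7725, B'=74/255≈0.2902
K = 1 - max(R',G',B') = 1 - 197/255 = 58/255 = 0.22745… → 0.23
(1-R'-K)/(1-K) simplifies to (max-R)/max with max = 197:
C = (197-74)/197 = 123/197 = 0.62436… → 0.62
M = (197-197)/197 = 0/197 = 0 → 0.00
Y = (197-74)/197 = 123/197 = 0.62436… → 0.62
= CMYK(0.62, 0.00, 0.62, 0.23)


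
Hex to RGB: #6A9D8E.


6A → 106 (R)
9D → 157 (G)
8E → 142 (B)
= RGB(106, 157, 142)


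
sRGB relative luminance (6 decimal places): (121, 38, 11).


Linearize each channel (sRGB transfer function): c = v/255; c_lin = c/12.92 if c ≤ 0.04045, else ((c+0.055)/1.055)^2.4
  R: 121/255 ≈ 0.474510 > 0.04045 → ((0.474510+0.055)/1.055)^2.4 ≈ 0.191202
  G: 38/255 ≈ 0.149020 > 0.04045 → ((0.149020+0.055)/1.055)^2.4 ≈ 0.019382
  B: 11/255 ≈ 0.043137 > 0.04045 → ((0.043137+0.055)/1.055)^2.4 ≈ 0.003347
R_lin = 0.191202, G_lin = 0.019382, B_lin = 0.003347
L = 0.2126×R + 0.7152×G + 0.0722×B
L = 0.2126×0.191202 + 0.7152×0.019382 + 0.0722×0.003347
L ≈ 0.054753


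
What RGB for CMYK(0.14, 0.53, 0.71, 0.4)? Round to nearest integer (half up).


R = 255 × (1-C) × (1-K) = 255 × 0.86 × 0.60 = 131.58 → 132
G = 255 × (1-M) × (1-K) = 255 × 0.47 × 0.60 = 71.91 → 72
B = 255 × (1-Y) × (1-K) = 255 × 0.29 × 0.60 = 44.37 → 44
= RGB(132, 72, 44)


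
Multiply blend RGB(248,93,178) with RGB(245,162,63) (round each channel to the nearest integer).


Multiply: C = A×B/255, rounded to nearest integer
R: 248×245/255 = 60760/255 ≈ 238.275 → 238
G: 93×162/255 = 15066/255 ≈ 59.082 → 59
B: 178×63/255 = 11214/255 ≈ 43.976 → 44
= RGB(238, 59, 44)


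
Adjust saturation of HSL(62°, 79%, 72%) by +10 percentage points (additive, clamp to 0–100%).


Original S = 79%
Adjustment = +10 percentage points
New S = 79 + (10) = 89
Clamp to [0, 100] → 89
= HSL(62°, 89%, 72%)


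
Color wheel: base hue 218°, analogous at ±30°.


Base hue: 218°
Left analog: (218 - 30) mod 360 = 188°
Right analog: (218 + 30) mod 360 = 248°
Analogous hues = 188° and 248°


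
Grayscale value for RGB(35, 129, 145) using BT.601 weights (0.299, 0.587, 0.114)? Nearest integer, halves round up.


Gray = 0.299×R + 0.587×G + 0.114×B
Gray = 0.299×35 + 0.587×129 + 0.114×145
Gray = 10.465 + 75.723 + 16.530
Gray = 102.718 → round half up → 103
Gray = 103


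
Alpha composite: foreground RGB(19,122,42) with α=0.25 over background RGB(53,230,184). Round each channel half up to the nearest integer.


C = α×F + (1-α)×B, with 1-α = 0.75
R: 0.25×19 + 0.75×53 = 4.75 + 39.75 = 44.50 → 45
G: 0.25×122 + 0.75×230 = 30.50 + 172.50 = 203.00 → 203
B: 0.25×42 + 0.75×184 = 10.50 + 138.00 = 148.50 → 149
= RGB(45, 203, 149)


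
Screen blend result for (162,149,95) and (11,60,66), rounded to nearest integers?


Screen: C = 255 - (255-A)×(255-B)/255, rounded to nearest integer
R: 255 - (255-162)×(255-11)/255 = 255 - 22692/255 ≈ 255 - 88.988 = 166.012 → 166
G: 255 - (255-149)×(255-60)/255 = 255 - 20670/255 ≈ 255 - 81.059 = 173.941 → 174
B: 255 - (255-95)×(255-66)/255 = 255 - 30240/255 ≈ 255 - 118.588 = 136.412 → 136
= RGB(166, 174, 136)


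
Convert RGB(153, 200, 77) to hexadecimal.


R = 153 → 99 (hex)
G = 200 → C8 (hex)
B = 77 → 4D (hex)
Hex = #99C84D


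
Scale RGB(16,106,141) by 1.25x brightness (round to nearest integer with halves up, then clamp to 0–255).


Multiply each channel by 1.25, round half up, clamp to [0, 255]
R: 16×1.25 = 20
G: 106×1.25 = 132.5 → round → 133
B: 141×1.25 = 176.25 → round → 176
= RGB(20, 133, 176)


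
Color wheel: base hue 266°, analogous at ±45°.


Base hue: 266°
Left analog: (266 - 45) mod 360 = 221°
Right analog: (266 + 45) mod 360 = 311°
Analogous hues = 221° and 311°


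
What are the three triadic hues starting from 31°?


Triadic: equally spaced at 120° intervals
H1 = 31°
H2 = (31 + 120) mod 360 = 151°
H3 = (31 + 240) mod 360 = 271°
Triadic = 31°, 151°, 271°


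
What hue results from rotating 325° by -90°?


New hue = (H + rotation) mod 360
New hue = (325 -90) mod 360
= 235 mod 360
= 235°


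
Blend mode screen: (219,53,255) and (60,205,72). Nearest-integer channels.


Screen: C = 255 - (255-A)×(255-B)/255, rounded to nearest integer
R: 255 - (255-219)×(255-60)/255 = 255 - 7020/255 ≈ 255 - 27.529 = 227.471 → 227
G: 255 - (255-53)×(255-205)/255 = 255 - 10100/255 ≈ 255 - 39.608 = 215.392 → 215
B: 255 - (255-255)×(255-72)/255 = 255 - 0/255 ≈ 255 - 0.000 = 255.000 → 255
= RGB(227, 215, 255)


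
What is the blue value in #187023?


Color: #187023
R = 18 = 24
G = 70 = 112
B = 23 = 35
Blue = 35


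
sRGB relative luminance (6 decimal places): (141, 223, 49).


Linearize each channel (sRGB transfer function): c = v/255; c_lin = c/12.92 if c ≤ 0.04045, else ((c+0.055)/1.055)^2.4
  R: 141/255 ≈ 0.552941 > 0.04045 → ((0.552941+0.055)/1.055)^2.4 ≈ 0.266356
  G: 223/255 ≈ 0.874510 > 0.04045 → ((0.874510+0.055)/1.055)^2.4 ≈ 0.737910
  B: 49/255 ≈ 0.192157 > 0.04045 → ((0.192157+0.055)/1.055)^2.4 ≈ 0.030713
R_lin = 0.266356, G_lin = 0.737910, B_lin = 0.030713
L = 0.2126×R + 0.7152×G + 0.0722×B
L = 0.2126×0.266356 + 0.7152×0.737910 + 0.0722×0.030713
L ≈ 0.586598


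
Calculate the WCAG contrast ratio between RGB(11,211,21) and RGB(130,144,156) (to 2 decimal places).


Linearize each sRGB channel c=v/255: c/12.92 if c ≤ 0.04045 else ((c+0.055)/1.055)^2.4
L = 0.2126×R_lin + 0.7152×G_lin + 0.0722×B_lin
Color 1 (11,211,21):
  R=11: 11/255≈0.0431 > 0.04045 → ((0.0431+0.055)/1.055)^2.4 ≈ 0.00335
  G=211: 211/255≈0.8275 > 0.04045 → ((0.8275+0.055)/1.055)^2.4 ≈ 0.65141
  B=21: 21/255≈0.0824 > 0.04045 → ((0.0824+0.055)/1.055)^2.4 ≈ 0.00750
  L1 = 0.2126×0.00335 + 0.7152×0.65141 + 0.0722×0.00750 ≈ 0.46714
Color 2 (130,144,156):
  R=130: 130/255≈0.5098 > 0.04045 → ((0.5098+0.055)/1.055)^2.4 ≈ 0.22323
  G=144: 144/255≈0.5647 > 0.04045 → ((0.5647+0.055)/1.055)^2.4 ≈ 0.27889
  B=156: 156/255≈0.6118 > 0.04045 → ((0.6118+0.055)/1.055)^2.4 ≈ 0.33245
  L2 = 0.2126×0.22323 + 0.7152×0.27889 + 0.0722×0.33245 ≈ 0.27093
Lighter = 0.46714, Darker = 0.27093
Ratio = (L_lighter + 0.05) / (L_darker + 0.05)
Ratio = (0.46714 + 0.05) / (0.27093 + 0.05) = 0.51714 / 0.32093 ≈ 1.6114
Ratio ≈ 1.61:1


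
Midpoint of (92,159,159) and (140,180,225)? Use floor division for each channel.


Midpoint: each channel = ⌊(C₁+C₂)/2⌋
R: ⌊(92+140)/2⌋ = 116
G: ⌊(159+180)/2⌋ = 169
B: ⌊(159+225)/2⌋ = 192
= RGB(116, 169, 192)


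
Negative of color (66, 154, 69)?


Invert: (255-R, 255-G, 255-B)
R: 255-66 = 189
G: 255-154 = 101
B: 255-69 = 186
= RGB(189, 101, 186)


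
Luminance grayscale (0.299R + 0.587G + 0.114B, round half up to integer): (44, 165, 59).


Gray = 0.299×R + 0.587×G + 0.114×B
Gray = 0.299×44 + 0.587×165 + 0.114×59
Gray = 13.156 + 96.855 + 6.726
Gray = 116.737 → round half up → 117
Gray = 117


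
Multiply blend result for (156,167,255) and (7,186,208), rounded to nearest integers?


Multiply: C = A×B/255, rounded to nearest integer
R: 156×7/255 = 1092/255 ≈ 4.282 → 4
G: 167×186/255 = 31062/255 ≈ 121.812 → 122
B: 255×208/255 = 53040/255 ≈ 208.000 → 208
= RGB(4, 122, 208)


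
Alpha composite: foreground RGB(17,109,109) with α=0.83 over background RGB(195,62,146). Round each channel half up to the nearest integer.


C = α×F + (1-α)×B, with 1-α = 0.17
R: 0.83×17 + 0.17×195 = 14.11 + 33.15 = 47.26 → 47
G: 0.83×109 + 0.17×62 = 90.47 + 10.54 = 101.01 → 101
B: 0.83×109 + 0.17×146 = 90.47 + 24.82 = 115.29 → 115
= RGB(47, 101, 115)


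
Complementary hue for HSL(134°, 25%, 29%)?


Complement = opposite side of color wheel = hue + 180°
H' = (134 + 180) mod 360 = 314°
S and L unchanged.
= HSL(314°, 25%, 29%)


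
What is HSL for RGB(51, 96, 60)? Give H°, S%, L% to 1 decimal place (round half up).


Normalize: R'=51/255≈0.2000, G'=96/255≈0.3765, B'=60/255≈0.2353
Max=96/255, Min=51/255, Δ=Max-Min=45/255
L = (Max+Min)/2 = (96+51)/510 = 147/510 = 0.28823… → L = 28.8%
L ≤ 0.5 → S = Δ/(Max+Min) = 45/(96+51) = 45/147 = 0.30612… → S = 30.6%
(the 1/255 factors cancel in S and H, so raw channel differences can be used)
Max is G' → H = 60 × ((B-R)/Δ + 2) = 60 × ((60-51)/45 + 2)
  9/45 + 2 = 0.2 + 2 = 2.2
  H = 60 × 2.2 = 132° → H = 132.0°
= HSL(132.0°, 30.6%, 28.8%)


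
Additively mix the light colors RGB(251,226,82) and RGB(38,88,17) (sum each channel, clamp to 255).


Additive: each channel = min(255, C₁+C₂)
R: 251+38 = 289 → 255
G: 226+88 = 314 → 255
B: 82+17 = 99 → 99
= RGB(255, 255, 99)


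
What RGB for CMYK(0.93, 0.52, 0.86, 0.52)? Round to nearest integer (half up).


R = 255 × (1-C) × (1-K) = 255 × 0.07 × 0.48 = 8.568 → 9
G = 255 × (1-M) × (1-K) = 255 × 0.48 × 0.48 = 58.752 → 59
B = 255 × (1-Y) × (1-K) = 255 × 0.14 × 0.48 = 17.136 → 17
= RGB(9, 59, 17)


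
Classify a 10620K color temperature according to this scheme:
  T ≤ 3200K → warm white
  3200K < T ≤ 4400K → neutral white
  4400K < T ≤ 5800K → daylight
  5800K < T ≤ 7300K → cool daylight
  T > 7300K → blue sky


Temperature: 10620K
10620K > 7300K → blue sky
Classification: blue sky


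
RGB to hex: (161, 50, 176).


R = 161 → A1 (hex)
G = 50 → 32 (hex)
B = 176 → B0 (hex)
Hex = #A132B0


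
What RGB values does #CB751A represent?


CB → 203 (R)
75 → 117 (G)
1A → 26 (B)
= RGB(203, 117, 26)


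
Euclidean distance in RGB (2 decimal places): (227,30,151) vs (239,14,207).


d = √[(R₁-R₂)² + (G₁-G₂)² + (B₁-B₂)²]
d = √[(227-239)² + (30-14)² + (151-207)²]
d = √[144 + 256 + 3136]
d = √3536
d ≈ 59.46


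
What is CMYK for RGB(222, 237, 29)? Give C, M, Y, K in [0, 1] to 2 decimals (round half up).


R'=222/255≈0.8706, G'=237/255≈0.9294, B'=29/255≈0.1137
K = 1 - max(R',G',B') = 1 - 237/255 = 18/255 = 0.07058… → 0.07
(1-R'-K)/(1-K) simplifies to (max-R)/max with max = 237:
C = (237-222)/237 = 15/237 = 0.06329… → 0.06
M = (237-237)/237 = 0/237 = 0 → 0.00
Y = (237-29)/237 = 208/237 = 0.87763… → 0.88
= CMYK(0.06, 0.00, 0.88, 0.07)


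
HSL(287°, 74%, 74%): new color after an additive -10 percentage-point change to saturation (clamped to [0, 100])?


Original S = 74%
Adjustment = -10 percentage points
New S = 74 + (-10) = 64
Clamp to [0, 100] → 64
= HSL(287°, 64%, 74%)


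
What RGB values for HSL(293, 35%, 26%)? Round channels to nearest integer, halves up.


H=293°, S=0.35, L=0.26
C = (1-|2L-1|)×S = (1-|-0.48|)×0.35 = 0.182
H' = H/60 = 293/60 ≈ 4.8833; X = C×(1-|H' mod 2 - 1|) ≈ 0.1608
m = L - C/2 = 0.26 - 0.091 = 0.169
Sector ⌊H'⌋ = 4 → (R',G',B') = (≈0.1608, 0.0, 0.182)
RGB = ((R'+m)×255, (G'+m)×255, (B'+m)×255) = (84.0905, 43.095, 89.505)
Round half up → RGB(84, 43, 90)


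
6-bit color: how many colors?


Colors = 2^bits = 2^6
= 64 colors


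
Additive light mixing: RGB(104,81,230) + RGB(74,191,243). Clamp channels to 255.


Additive: each channel = min(255, C₁+C₂)
R: 104+74 = 178 → 178
G: 81+191 = 272 → 255
B: 230+243 = 473 → 255
= RGB(178, 255, 255)


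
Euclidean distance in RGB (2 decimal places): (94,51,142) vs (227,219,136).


d = √[(R₁-R₂)² + (G₁-G₂)² + (B₁-B₂)²]
d = √[(94-227)² + (51-219)² + (142-136)²]
d = √[17689 + 28224 + 36]
d = √45949
d ≈ 214.36


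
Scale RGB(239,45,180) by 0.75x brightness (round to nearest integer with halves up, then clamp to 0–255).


Multiply each channel by 0.75, round half up, clamp to [0, 255]
R: 239×0.75 = 179.25 → round → 179
G: 45×0.75 = 33.75 → round → 34
B: 180×0.75 = 135
= RGB(179, 34, 135)


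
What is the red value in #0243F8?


Color: #0243F8
R = 02 = 2
G = 43 = 67
B = F8 = 248
Red = 2


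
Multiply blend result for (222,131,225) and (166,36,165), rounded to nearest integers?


Multiply: C = A×B/255, rounded to nearest integer
R: 222×166/255 = 36852/255 ≈ 144.518 → 145
G: 131×36/255 = 4716/255 ≈ 18.494 → 18
B: 225×165/255 = 37125/255 ≈ 145.588 → 146
= RGB(145, 18, 146)


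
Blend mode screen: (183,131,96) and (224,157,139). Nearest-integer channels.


Screen: C = 255 - (255-A)×(255-B)/255, rounded to nearest integer
R: 255 - (255-183)×(255-224)/255 = 255 - 2232/255 ≈ 255 - 8.753 = 246.247 → 246
G: 255 - (255-131)×(255-157)/255 = 255 - 12152/255 ≈ 255 - 47.655 = 207.345 → 207
B: 255 - (255-96)×(255-139)/255 = 255 - 18444/255 ≈ 255 - 72.329 = 182.671 → 183
= RGB(246, 207, 183)


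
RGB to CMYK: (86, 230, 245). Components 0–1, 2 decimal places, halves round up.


R'=86/255≈0.3373, G'=230/255≈0.9020, B'=245/255≈0.9608
K = 1 - max(R',G',B') = 1 - 245/255 = 10/255 = 0.03921… → 0.04
(1-R'-K)/(1-K) simplifies to (max-R)/max with max = 245:
C = (245-86)/245 = 159/245 = 0.64897… → 0.65
M = (245-230)/245 = 15/245 = 0.06122… → 0.06
Y = (245-245)/245 = 0/245 = 0 → 0.00
= CMYK(0.65, 0.06, 0.00, 0.04)


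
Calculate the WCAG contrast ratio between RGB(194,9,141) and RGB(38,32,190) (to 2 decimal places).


Linearize each sRGB channel c=v/255: c/12.92 if c ≤ 0.04045 else ((c+0.055)/1.055)^2.4
L = 0.2126×R_lin + 0.7152×G_lin + 0.0722×B_lin
Color 1 (194,9,141):
  R=194: 194/255≈0.7608 > 0.04045 → ((0.7608+0.055)/1.055)^2.4 ≈ 0.53948
  G=9: 9/255≈0.0353 ≤ 0.04045 → 0.0353/12.92 ≈ 0.00273
  B=141: 141/255≈0.5529 > 0.04045 → ((0.5529+0.055)/1.055)^2.4 ≈ 0.26636
  L1 = 0.2126×0.53948 + 0.7152×0.00273 + 0.0722×0.26636 ≈ 0.13588
Color 2 (38,32,190):
  R=38: 38/255≈0.1490 > 0.04045 → ((0.1490+0.055)/1.055)^2.4 ≈ 0.01938
  G=32: 32/255≈0.1255 > 0.04045 → ((0.1255+0.055)/1.055)^2.4 ≈ 0.01444
  B=190: 190/255≈0.7451 > 0.04045 → ((0.7451+0.055)/1.055)^2.4 ≈ 0.51492
  L2 = 0.2126×0.01938 + 0.7152×0.01444 + 0.0722×0.51492 ≈ 0.05163
Lighter = 0.13588, Darker = 0.05163
Ratio = (L_lighter + 0.05) / (L_darker + 0.05)
Ratio = (0.13588 + 0.05) / (0.05163 + 0.05) = 0.18588 / 0.10163 ≈ 1.8290
Ratio ≈ 1.83:1


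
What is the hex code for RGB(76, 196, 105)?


R = 76 → 4C (hex)
G = 196 → C4 (hex)
B = 105 → 69 (hex)
Hex = #4CC469


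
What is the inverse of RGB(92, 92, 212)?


Invert: (255-R, 255-G, 255-B)
R: 255-92 = 163
G: 255-92 = 163
B: 255-212 = 43
= RGB(163, 163, 43)


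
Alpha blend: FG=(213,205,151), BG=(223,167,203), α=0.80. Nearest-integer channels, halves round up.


C = α×F + (1-α)×B, with 1-α = 0.20
R: 0.80×213 + 0.20×223 = 170.40 + 44.60 = 215.00 → 215
G: 0.80×205 + 0.20×167 = 164.00 + 33.40 = 197.40 → 197
B: 0.80×151 + 0.20×203 = 120.80 + 40.60 = 161.40 → 161
= RGB(215, 197, 161)


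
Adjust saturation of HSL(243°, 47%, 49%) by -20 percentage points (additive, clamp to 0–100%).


Original S = 47%
Adjustment = -20 percentage points
New S = 47 + (-20) = 27
Clamp to [0, 100] → 27
= HSL(243°, 27%, 49%)


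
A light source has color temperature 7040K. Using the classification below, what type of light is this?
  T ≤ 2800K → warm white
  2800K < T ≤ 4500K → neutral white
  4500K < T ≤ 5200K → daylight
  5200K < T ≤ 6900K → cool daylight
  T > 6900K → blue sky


Temperature: 7040K
7040K > 6900K → blue sky
Classification: blue sky


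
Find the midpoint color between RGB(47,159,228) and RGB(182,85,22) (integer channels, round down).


Midpoint: each channel = ⌊(C₁+C₂)/2⌋
R: ⌊(47+182)/2⌋ = 114
G: ⌊(159+85)/2⌋ = 122
B: ⌊(228+22)/2⌋ = 125
= RGB(114, 122, 125)


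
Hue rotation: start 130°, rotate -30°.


New hue = (H + rotation) mod 360
New hue = (130 -30) mod 360
= 100 mod 360
= 100°


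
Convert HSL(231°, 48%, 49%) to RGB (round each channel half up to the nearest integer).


H=231°, S=0.48, L=0.49
C = (1-|2L-1|)×S = (1-|-0.02|)×0.48 = 0.4704
H' = H/60 = 231/60 ≈ 3.8500; X = C×(1-|H' mod 2 - 1|) = 0.07056
m = L - C/2 = 0.49 - 0.2352 = 0.2548
Sector ⌊H'⌋ = 3 → (R',G',B') = (0.0, 0.07056, 0.4704)
RGB = ((R'+m)×255, (G'+m)×255, (B'+m)×255) = (64.974, 82.9668, 184.926)
Round half up → RGB(65, 83, 185)


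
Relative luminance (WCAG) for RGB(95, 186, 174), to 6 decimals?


Linearize each channel (sRGB transfer function): c = v/255; c_lin = c/12.92 if c ≤ 0.04045, else ((c+0.055)/1.055)^2.4
  R: 95/255 ≈ 0.372549 > 0.04045 → ((0.372549+0.055)/1.055)^2.4 ≈ 0.114435
  G: 186/255 ≈ 0.729412 > 0.04045 → ((0.729412+0.055)/1.055)^2.4 ≈ 0.491021
  B: 174/255 ≈ 0.682353 > 0.04045 → ((0.682353+0.055)/1.055)^2.4 ≈ 0.423268
R_lin = 0.114435, G_lin = 0.491021, B_lin = 0.423268
L = 0.2126×R + 0.7152×G + 0.0722×B
L = 0.2126×0.114435 + 0.7152×0.491021 + 0.0722×0.423268
L ≈ 0.406067


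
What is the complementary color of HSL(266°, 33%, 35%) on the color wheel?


Complement = opposite side of color wheel = hue + 180°
H' = (266 + 180) mod 360 = 86°
S and L unchanged.
= HSL(86°, 33%, 35%)


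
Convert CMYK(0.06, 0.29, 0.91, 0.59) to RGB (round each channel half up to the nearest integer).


R = 255 × (1-C) × (1-K) = 255 × 0.94 × 0.41 = 98.277 → 98
G = 255 × (1-M) × (1-K) = 255 × 0.71 × 0.41 = 74.2305 → 74
B = 255 × (1-Y) × (1-K) = 255 × 0.09 × 0.41 = 9.4095 → 9
= RGB(98, 74, 9)


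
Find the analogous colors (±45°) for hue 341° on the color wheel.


Base hue: 341°
Left analog: (341 - 45) mod 360 = 296°
Right analog: (341 + 45) mod 360 = 26°
Analogous hues = 296° and 26°


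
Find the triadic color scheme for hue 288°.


Triadic: equally spaced at 120° intervals
H1 = 288°
H2 = (288 + 120) mod 360 = 48°
H3 = (288 + 240) mod 360 = 168°
Triadic = 288°, 48°, 168°


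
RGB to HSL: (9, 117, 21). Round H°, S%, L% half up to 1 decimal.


Normalize: R'=9/255≈0.0353, G'=117/255≈0.4588, B'=21/255≈0.0824
Max=117/255, Min=9/255, Δ=Max-Min=108/255
L = (Max+Min)/2 = (117+9)/510 = 126/510 = 0.24705… → L = 24.7%
L ≤ 0.5 → S = Δ/(Max+Min) = 108/(117+9) = 108/126 = 0.85714… → S = 85.7%
(the 1/255 factors cancel in S and H, so raw channel differences can be used)
Max is G' → H = 60 × ((B-R)/Δ + 2) = 60 × ((21-9)/108 + 2)
  12/108 + 2 = 0.1111… + 2 = 2.1111…
  H = 60 × 2.1111… = 126.666…° → H = 126.7°
= HSL(126.7°, 85.7%, 24.7%)


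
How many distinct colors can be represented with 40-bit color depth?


Colors = 2^bits = 2^40
= 1,099,511,627,776 colors


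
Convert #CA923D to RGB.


CA → 202 (R)
92 → 146 (G)
3D → 61 (B)
= RGB(202, 146, 61)


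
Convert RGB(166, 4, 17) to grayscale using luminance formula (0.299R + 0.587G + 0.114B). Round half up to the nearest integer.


Gray = 0.299×R + 0.587×G + 0.114×B
Gray = 0.299×166 + 0.587×4 + 0.114×17
Gray = 49.634 + 2.348 + 1.938
Gray = 53.920 → round half up → 54
Gray = 54


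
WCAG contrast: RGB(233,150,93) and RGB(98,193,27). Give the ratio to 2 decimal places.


Linearize each sRGB channel c=v/255: c/12.92 if c ≤ 0.04045 else ((c+0.055)/1.055)^2.4
L = 0.2126×R_lin + 0.7152×G_lin + 0.0722×B_lin
Color 1 (233,150,93):
  R=233: 233/255≈0.9137 > 0.04045 → ((0.9137+0.055)/1.055)^2.4 ≈ 0.81485
  G=150: 150/255≈0.5882 > 0.04045 → ((0.5882+0.055)/1.055)^2.4 ≈ 0.30499
  B=93: 93/255≈0.3647 > 0.04045 → ((0.3647+0.055)/1.055)^2.4 ≈ 0.10946
  L1 = 0.2126×0.81485 + 0.7152×0.30499 + 0.0722×0.10946 ≈ 0.39927
Color 2 (98,193,27):
  R=98: 98/255≈0.3843 > 0.04045 → ((0.3843+0.055)/1.055)^2.4 ≈ 0.12214
  G=193: 193/255≈0.7569 > 0.04045 → ((0.7569+0.055)/1.055)^2.4 ≈ 0.53328
  B=27: 27/255≈0.1059 > 0.04045 → ((0.1059+0.055)/1.055)^2.4 ≈ 0.01096
  L2 = 0.2126×0.12214 + 0.7152×0.53328 + 0.0722×0.01096 ≈ 0.40816
Lighter = 0.40816, Darker = 0.39927
Ratio = (L_lighter + 0.05) / (L_darker + 0.05)
Ratio = (0.40816 + 0.05) / (0.39927 + 0.05) = 0.45816 / 0.44927 ≈ 1.0198
Ratio ≈ 1.02:1


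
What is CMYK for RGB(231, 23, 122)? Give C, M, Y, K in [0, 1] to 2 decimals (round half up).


R'=231/255≈0.9059, G'=23/255≈0.0902, B'=122/255≈0.4784
K = 1 - max(R',G',B') = 1 - 231/255 = 24/255 = 0.09411… → 0.09
(1-R'-K)/(1-K) simplifies to (max-R)/max with max = 231:
C = (231-231)/231 = 0/231 = 0 → 0.00
M = (231-23)/231 = 208/231 = 0.90043… → 0.90
Y = (231-122)/231 = 109/231 = 0.47186… → 0.47
= CMYK(0.00, 0.90, 0.47, 0.09)


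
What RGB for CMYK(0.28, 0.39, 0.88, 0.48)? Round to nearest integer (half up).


R = 255 × (1-C) × (1-K) = 255 × 0.72 × 0.52 = 95.472 → 95
G = 255 × (1-M) × (1-K) = 255 × 0.61 × 0.52 = 80.886 → 81
B = 255 × (1-Y) × (1-K) = 255 × 0.12 × 0.52 = 15.912 → 16
= RGB(95, 81, 16)


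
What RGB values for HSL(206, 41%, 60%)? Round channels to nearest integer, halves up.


H=206°, S=0.41, L=0.60
C = (1-|2L-1|)×S = (1-|0.20|)×0.41 = 0.328
H' = H/60 = 206/60 ≈ 3.4333; X = C×(1-|H' mod 2 - 1|) ≈ 0.1859
m = L - C/2 = 0.60 - 0.164 = 0.436
Sector ⌊H'⌋ = 3 → (R',G',B') = (0.0, ≈0.1859, 0.328)
RGB = ((R'+m)×255, (G'+m)×255, (B'+m)×255) = (111.18, 158.576, 194.82)
Round half up → RGB(111, 159, 195)


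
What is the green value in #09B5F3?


Color: #09B5F3
R = 09 = 9
G = B5 = 181
B = F3 = 243
Green = 181


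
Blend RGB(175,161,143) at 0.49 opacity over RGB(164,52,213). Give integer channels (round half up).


C = α×F + (1-α)×B, with 1-α = 0.51
R: 0.49×175 + 0.51×164 = 85.75 + 83.64 = 169.39 → 169
G: 0.49×161 + 0.51×52 = 78.89 + 26.52 = 105.41 → 105
B: 0.49×143 + 0.51×213 = 70.07 + 108.63 = 178.70 → 179
= RGB(169, 105, 179)


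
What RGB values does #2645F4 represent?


26 → 38 (R)
45 → 69 (G)
F4 → 244 (B)
= RGB(38, 69, 244)


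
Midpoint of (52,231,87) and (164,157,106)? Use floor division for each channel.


Midpoint: each channel = ⌊(C₁+C₂)/2⌋
R: ⌊(52+164)/2⌋ = 108
G: ⌊(231+157)/2⌋ = 194
B: ⌊(87+106)/2⌋ = 96
= RGB(108, 194, 96)


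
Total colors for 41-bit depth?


Colors = 2^bits = 2^41
= 2,199,023,255,552 colors


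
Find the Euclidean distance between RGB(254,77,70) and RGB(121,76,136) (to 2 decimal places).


d = √[(R₁-R₂)² + (G₁-G₂)² + (B₁-B₂)²]
d = √[(254-121)² + (77-76)² + (70-136)²]
d = √[17689 + 1 + 4356]
d = √22046
d ≈ 148.48


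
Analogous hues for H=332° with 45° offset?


Base hue: 332°
Left analog: (332 - 45) mod 360 = 287°
Right analog: (332 + 45) mod 360 = 17°
Analogous hues = 287° and 17°


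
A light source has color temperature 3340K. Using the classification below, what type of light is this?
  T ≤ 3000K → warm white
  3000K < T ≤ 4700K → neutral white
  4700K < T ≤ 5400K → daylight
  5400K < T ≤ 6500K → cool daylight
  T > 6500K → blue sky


Temperature: 3340K
3000K < 3340K ≤ 4700K → neutral white
Classification: neutral white


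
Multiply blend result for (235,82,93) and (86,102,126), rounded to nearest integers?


Multiply: C = A×B/255, rounded to nearest integer
R: 235×86/255 = 20210/255 ≈ 79.255 → 79
G: 82×102/255 = 8364/255 ≈ 32.800 → 33
B: 93×126/255 = 11718/255 ≈ 45.953 → 46
= RGB(79, 33, 46)


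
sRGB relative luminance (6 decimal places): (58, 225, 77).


Linearize each channel (sRGB transfer function): c = v/255; c_lin = c/12.92 if c ≤ 0.04045, else ((c+0.055)/1.055)^2.4
  R: 58/255 ≈ 0.227451 > 0.04045 → ((0.227451+0.055)/1.055)^2.4 ≈ 0.042311
  G: 225/255 ≈ 0.882353 > 0.04045 → ((0.882353+0.055)/1.055)^2.4 ≈ 0.752942
  B: 77/255 ≈ 0.301961 > 0.04045 → ((0.301961+0.055)/1.055)^2.4 ≈ 0.074214
R_lin = 0.042311, G_lin = 0.752942, B_lin = 0.074214
L = 0.2126×R + 0.7152×G + 0.0722×B
L = 0.2126×0.042311 + 0.7152×0.752942 + 0.0722×0.074214
L ≈ 0.552858


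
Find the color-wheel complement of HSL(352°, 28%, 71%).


Complement = opposite side of color wheel = hue + 180°
H' = (352 + 180) mod 360 = 172°
S and L unchanged.
= HSL(172°, 28%, 71%)


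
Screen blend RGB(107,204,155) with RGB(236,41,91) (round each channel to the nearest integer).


Screen: C = 255 - (255-A)×(255-B)/255, rounded to nearest integer
R: 255 - (255-107)×(255-236)/255 = 255 - 2812/255 ≈ 255 - 11.027 = 243.973 → 244
G: 255 - (255-204)×(255-41)/255 = 255 - 10914/255 ≈ 255 - 42.800 = 212.200 → 212
B: 255 - (255-155)×(255-91)/255 = 255 - 16400/255 ≈ 255 - 64.314 = 190.686 → 191
= RGB(244, 212, 191)


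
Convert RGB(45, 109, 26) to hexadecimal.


R = 45 → 2D (hex)
G = 109 → 6D (hex)
B = 26 → 1A (hex)
Hex = #2D6D1A


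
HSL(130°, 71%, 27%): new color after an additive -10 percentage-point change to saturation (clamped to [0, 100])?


Original S = 71%
Adjustment = -10 percentage points
New S = 71 + (-10) = 61
Clamp to [0, 100] → 61
= HSL(130°, 61%, 27%)


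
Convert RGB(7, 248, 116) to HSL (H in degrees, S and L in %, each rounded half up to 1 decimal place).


Normalize: R'=7/255≈0.0275, G'=248/255≈0.9725, B'=116/255≈0.4549
Max=248/255, Min=7/255, Δ=Max-Min=241/255
L = (Max+Min)/2 = (248+7)/510 = 255/510 = 0.5 → L = 50.0%
L ≤ 0.5 → S = Δ/(Max+Min) = 241/(248+7) = 241/255 = 0.94509… → S = 94.5%
(the 1/255 factors cancel in S and H, so raw channel differences can be used)
Max is G' → H = 60 × ((B-R)/Δ + 2) = 60 × ((116-7)/241 + 2)
  109/241 + 2 = 0.4522… + 2 = 2.4522…
  H = 60 × 2.4522… = 147.136…° → H = 147.1°
= HSL(147.1°, 94.5%, 50.0%)


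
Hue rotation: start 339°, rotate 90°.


New hue = (H + rotation) mod 360
New hue = (339 + 90) mod 360
= 429 mod 360
= 69°


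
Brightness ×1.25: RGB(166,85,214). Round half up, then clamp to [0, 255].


Multiply each channel by 1.25, round half up, clamp to [0, 255]
R: 166×1.25 = 207.5 → round → 208
G: 85×1.25 = 106.25 → round → 106
B: 214×1.25 = 267.5 → round → 268 → clamp → 255
= RGB(208, 106, 255)


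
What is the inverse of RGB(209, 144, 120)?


Invert: (255-R, 255-G, 255-B)
R: 255-209 = 46
G: 255-144 = 111
B: 255-120 = 135
= RGB(46, 111, 135)


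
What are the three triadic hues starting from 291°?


Triadic: equally spaced at 120° intervals
H1 = 291°
H2 = (291 + 120) mod 360 = 51°
H3 = (291 + 240) mod 360 = 171°
Triadic = 291°, 51°, 171°


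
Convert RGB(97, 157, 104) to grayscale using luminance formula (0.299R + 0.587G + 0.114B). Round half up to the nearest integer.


Gray = 0.299×R + 0.587×G + 0.114×B
Gray = 0.299×97 + 0.587×157 + 0.114×104
Gray = 29.003 + 92.159 + 11.856
Gray = 133.018 → round half up → 133
Gray = 133


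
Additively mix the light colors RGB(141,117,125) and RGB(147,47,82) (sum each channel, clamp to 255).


Additive: each channel = min(255, C₁+C₂)
R: 141+147 = 288 → 255
G: 117+47 = 164 → 164
B: 125+82 = 207 → 207
= RGB(255, 164, 207)


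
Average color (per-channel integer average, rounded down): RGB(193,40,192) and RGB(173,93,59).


Midpoint: each channel = ⌊(C₁+C₂)/2⌋
R: ⌊(193+173)/2⌋ = 183
G: ⌊(40+93)/2⌋ = 66
B: ⌊(192+59)/2⌋ = 125
= RGB(183, 66, 125)


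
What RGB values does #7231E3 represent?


72 → 114 (R)
31 → 49 (G)
E3 → 227 (B)
= RGB(114, 49, 227)


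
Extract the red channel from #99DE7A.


Color: #99DE7A
R = 99 = 153
G = DE = 222
B = 7A = 122
Red = 153


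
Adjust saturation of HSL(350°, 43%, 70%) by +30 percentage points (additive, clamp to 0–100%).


Original S = 43%
Adjustment = +30 percentage points
New S = 43 + (30) = 73
Clamp to [0, 100] → 73
= HSL(350°, 73%, 70%)


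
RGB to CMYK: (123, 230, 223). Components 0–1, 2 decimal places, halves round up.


R'=123/255≈0.4824, G'=230/255≈0.9020, B'=223/255≈0.8745
K = 1 - max(R',G',B') = 1 - 230/255 = 25/255 = 0.09803… → 0.10
(1-R'-K)/(1-K) simplifies to (max-R)/max with max = 230:
C = (230-123)/230 = 107/230 = 0.46521… → 0.47
M = (230-230)/230 = 0/230 = 0 → 0.00
Y = (230-223)/230 = 7/230 = 0.03043… → 0.03
= CMYK(0.47, 0.00, 0.03, 0.10)


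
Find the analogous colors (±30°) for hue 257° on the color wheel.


Base hue: 257°
Left analog: (257 - 30) mod 360 = 227°
Right analog: (257 + 30) mod 360 = 287°
Analogous hues = 227° and 287°


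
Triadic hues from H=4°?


Triadic: equally spaced at 120° intervals
H1 = 4°
H2 = (4 + 120) mod 360 = 124°
H3 = (4 + 240) mod 360 = 244°
Triadic = 4°, 124°, 244°


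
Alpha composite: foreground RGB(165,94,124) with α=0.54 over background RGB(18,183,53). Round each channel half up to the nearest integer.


C = α×F + (1-α)×B, with 1-α = 0.46
R: 0.54×165 + 0.46×18 = 89.10 + 8.28 = 97.38 → 97
G: 0.54×94 + 0.46×183 = 50.76 + 84.18 = 134.94 → 135
B: 0.54×124 + 0.46×53 = 66.96 + 24.38 = 91.34 → 91
= RGB(97, 135, 91)


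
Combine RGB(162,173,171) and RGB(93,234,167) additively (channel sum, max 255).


Additive: each channel = min(255, C₁+C₂)
R: 162+93 = 255 → 255
G: 173+234 = 407 → 255
B: 171+167 = 338 → 255
= RGB(255, 255, 255)


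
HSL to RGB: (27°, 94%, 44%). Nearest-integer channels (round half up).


H=27°, S=0.94, L=0.44
C = (1-|2L-1|)×S = (1-|-0.12|)×0.94 = 0.8272
H' = H/60 = 27/60 ≈ 0.4500; X = C×(1-|H' mod 2 - 1|) = 0.37224
m = L - C/2 = 0.44 - 0.4136 = 0.0264
Sector ⌊H'⌋ = 0 → (R',G',B') = (0.8272, 0.37224, 0.0)
RGB = ((R'+m)×255, (G'+m)×255, (B'+m)×255) = (217.668, 101.6532, 6.732)
Round half up → RGB(218, 102, 7)


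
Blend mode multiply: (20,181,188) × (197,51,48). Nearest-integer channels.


Multiply: C = A×B/255, rounded to nearest integer
R: 20×197/255 = 3940/255 ≈ 15.451 → 15
G: 181×51/255 = 9231/255 ≈ 36.200 → 36
B: 188×48/255 = 9024/255 ≈ 35.388 → 35
= RGB(15, 36, 35)


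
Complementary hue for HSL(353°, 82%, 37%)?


Complement = opposite side of color wheel = hue + 180°
H' = (353 + 180) mod 360 = 173°
S and L unchanged.
= HSL(173°, 82%, 37%)


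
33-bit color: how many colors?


Colors = 2^bits = 2^33
= 8,589,934,592 colors


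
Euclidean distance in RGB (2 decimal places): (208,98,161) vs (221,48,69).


d = √[(R₁-R₂)² + (G₁-G₂)² + (B₁-B₂)²]
d = √[(208-221)² + (98-48)² + (161-69)²]
d = √[169 + 2500 + 8464]
d = √11133
d ≈ 105.51


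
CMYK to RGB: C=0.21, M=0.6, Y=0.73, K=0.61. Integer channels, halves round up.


R = 255 × (1-C) × (1-K) = 255 × 0.79 × 0.39 = 78.5655 → 79
G = 255 × (1-M) × (1-K) = 255 × 0.40 × 0.39 = 39.78 → 40
B = 255 × (1-Y) × (1-K) = 255 × 0.27 × 0.39 = 26.8515 → 27
= RGB(79, 40, 27)


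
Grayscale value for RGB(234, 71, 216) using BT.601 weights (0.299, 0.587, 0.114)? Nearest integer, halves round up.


Gray = 0.299×R + 0.587×G + 0.114×B
Gray = 0.299×234 + 0.587×71 + 0.114×216
Gray = 69.966 + 41.677 + 24.624
Gray = 136.267 → round half up → 136
Gray = 136


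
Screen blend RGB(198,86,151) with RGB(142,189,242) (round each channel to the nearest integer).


Screen: C = 255 - (255-A)×(255-B)/255, rounded to nearest integer
R: 255 - (255-198)×(255-142)/255 = 255 - 6441/255 ≈ 255 - 25.259 = 229.741 → 230
G: 255 - (255-86)×(255-189)/255 = 255 - 11154/255 ≈ 255 - 43.741 = 211.259 → 211
B: 255 - (255-151)×(255-242)/255 = 255 - 1352/255 ≈ 255 - 5.302 = 249.698 → 250
= RGB(230, 211, 250)


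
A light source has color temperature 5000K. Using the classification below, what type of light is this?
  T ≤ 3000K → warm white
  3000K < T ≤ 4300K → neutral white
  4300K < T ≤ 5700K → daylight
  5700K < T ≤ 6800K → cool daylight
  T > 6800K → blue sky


Temperature: 5000K
4300K < 5000K ≤ 5700K → daylight
Classification: daylight


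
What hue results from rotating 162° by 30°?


New hue = (H + rotation) mod 360
New hue = (162 + 30) mod 360
= 192 mod 360
= 192°


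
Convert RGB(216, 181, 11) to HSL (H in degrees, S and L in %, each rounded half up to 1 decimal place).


Normalize: R'=216/255≈0.8471, G'=181/255≈0.7098, B'=11/255≈0.0431
Max=216/255, Min=11/255, Δ=Max-Min=205/255
L = (Max+Min)/2 = (216+11)/510 = 227/510 = 0.44509… → L = 44.5%
L ≤ 0.5 → S = Δ/(Max+Min) = 205/(216+11) = 205/227 = 0.90308… → S = 90.3%
(the 1/255 factors cancel in S and H, so raw channel differences can be used)
Max is R' → H = 60 × (((G-B)/Δ) mod 6) = 60 × (((181-11)/205) mod 6)
  170/205 = 0.8292…
  H = 60 × 0.8292… = 49.756…° → H = 49.8°
= HSL(49.8°, 90.3%, 44.5%)


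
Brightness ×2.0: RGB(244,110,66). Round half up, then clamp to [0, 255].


Multiply each channel by 2.0, round half up, clamp to [0, 255]
R: 244×2.0 = 488 → clamp → 255
G: 110×2.0 = 220
B: 66×2.0 = 132
= RGB(255, 220, 132)


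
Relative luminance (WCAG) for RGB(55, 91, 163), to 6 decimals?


Linearize each channel (sRGB transfer function): c = v/255; c_lin = c/12.92 if c ≤ 0.04045, else ((c+0.055)/1.055)^2.4
  R: 55/255 ≈ 0.215686 > 0.04045 → ((0.215686+0.055)/1.055)^2.4 ≈ 0.038204
  G: 91/255 ≈ 0.356863 > 0.04045 → ((0.356863+0.055)/1.055)^2.4 ≈ 0.104616
  B: 163/255 ≈ 0.639216 > 0.04045 → ((0.639216+0.055)/1.055)^2.4 ≈ 0.366253
R_lin = 0.038204, G_lin = 0.104616, B_lin = 0.366253
L = 0.2126×R + 0.7152×G + 0.0722×B
L = 0.2126×0.038204 + 0.7152×0.104616 + 0.0722×0.366253
L ≈ 0.109387


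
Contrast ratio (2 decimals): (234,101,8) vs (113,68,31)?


Linearize each sRGB channel c=v/255: c/12.92 if c ≤ 0.04045 else ((c+0.055)/1.055)^2.4
L = 0.2126×R_lin + 0.7152×G_lin + 0.0722×B_lin
Color 1 (234,101,8):
  R=234: 234/255≈0.9176 > 0.04045 → ((0.9176+0.055)/1.055)^2.4 ≈ 0.82279
  G=101: 101/255≈0.3961 > 0.04045 → ((0.3961+0.055)/1.055)^2.4 ≈ 0.13014
  B=8: 8/255≈0.0314 ≤ 0.04045 → 0.0314/12.92 ≈ 0.00243
  L1 = 0.2126×0.82279 + 0.7152×0.13014 + 0.0722×0.00243 ≈ 0.26817
Color 2 (113,68,31):
  R=113: 113/255≈0.4431 > 0.04045 → ((0.4431+0.055)/1.055)^2.4 ≈ 0.16513
  G=68: 68/255≈0.2667 > 0.04045 → ((0.2667+0.055)/1.055)^2.4 ≈ 0.05781
  B=31: 31/255≈0.1216 > 0.04045 → ((0.1216+0.055)/1.055)^2.4 ≈ 0.01370
  L2 = 0.2126×0.16513 + 0.7152×0.05781 + 0.0722×0.01370 ≈ 0.07744
Lighter = 0.26817, Darker = 0.07744
Ratio = (L_lighter + 0.05) / (L_darker + 0.05)
Ratio = (0.26817 + 0.05) / (0.07744 + 0.05) = 0.31817 / 0.12744 ≈ 2.4967
Ratio ≈ 2.50:1


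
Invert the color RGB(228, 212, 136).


Invert: (255-R, 255-G, 255-B)
R: 255-228 = 27
G: 255-212 = 43
B: 255-136 = 119
= RGB(27, 43, 119)


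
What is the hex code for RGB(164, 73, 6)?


R = 164 → A4 (hex)
G = 73 → 49 (hex)
B = 6 → 06 (hex)
Hex = #A44906


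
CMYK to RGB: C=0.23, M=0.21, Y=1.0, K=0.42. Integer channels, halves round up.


R = 255 × (1-C) × (1-K) = 255 × 0.77 × 0.58 = 113.883 → 114
G = 255 × (1-M) × (1-K) = 255 × 0.79 × 0.58 = 116.841 → 117
B = 255 × (1-Y) × (1-K) = 255 × 0.00 × 0.58 = 0
= RGB(114, 117, 0)


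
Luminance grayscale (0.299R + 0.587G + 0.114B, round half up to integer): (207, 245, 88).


Gray = 0.299×R + 0.587×G + 0.114×B
Gray = 0.299×207 + 0.587×245 + 0.114×88
Gray = 61.893 + 143.815 + 10.032
Gray = 215.740 → round half up → 216
Gray = 216


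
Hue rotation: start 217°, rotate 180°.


New hue = (H + rotation) mod 360
New hue = (217 + 180) mod 360
= 397 mod 360
= 37°


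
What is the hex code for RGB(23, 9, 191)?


R = 23 → 17 (hex)
G = 9 → 09 (hex)
B = 191 → BF (hex)
Hex = #1709BF


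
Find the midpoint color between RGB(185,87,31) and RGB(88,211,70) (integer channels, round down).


Midpoint: each channel = ⌊(C₁+C₂)/2⌋
R: ⌊(185+88)/2⌋ = 136
G: ⌊(87+211)/2⌋ = 149
B: ⌊(31+70)/2⌋ = 50
= RGB(136, 149, 50)


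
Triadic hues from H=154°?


Triadic: equally spaced at 120° intervals
H1 = 154°
H2 = (154 + 120) mod 360 = 274°
H3 = (154 + 240) mod 360 = 34°
Triadic = 154°, 274°, 34°


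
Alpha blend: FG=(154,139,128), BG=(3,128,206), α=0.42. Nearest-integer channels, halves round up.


C = α×F + (1-α)×B, with 1-α = 0.58
R: 0.42×154 + 0.58×3 = 64.68 + 1.74 = 66.42 → 66
G: 0.42×139 + 0.58×128 = 58.38 + 74.24 = 132.62 → 133
B: 0.42×128 + 0.58×206 = 53.76 + 119.48 = 173.24 → 173
= RGB(66, 133, 173)


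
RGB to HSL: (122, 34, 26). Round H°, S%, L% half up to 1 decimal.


Normalize: R'=122/255≈0.4784, G'=34/255≈0.1333, B'=26/255≈0.1020
Max=122/255, Min=26/255, Δ=Max-Min=96/255
L = (Max+Min)/2 = (122+26)/510 = 148/510 = 0.29019… → L = 29.0%
L ≤ 0.5 → S = Δ/(Max+Min) = 96/(122+26) = 96/148 = 0.64864… → S = 64.9%
(the 1/255 factors cancel in S and H, so raw channel differences can be used)
Max is R' → H = 60 × (((G-B)/Δ) mod 6) = 60 × (((34-26)/96) mod 6)
  8/96 = 0.0833…
  H = 60 × 0.0833… = 5° → H = 5.0°
= HSL(5.0°, 64.9%, 29.0%)
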